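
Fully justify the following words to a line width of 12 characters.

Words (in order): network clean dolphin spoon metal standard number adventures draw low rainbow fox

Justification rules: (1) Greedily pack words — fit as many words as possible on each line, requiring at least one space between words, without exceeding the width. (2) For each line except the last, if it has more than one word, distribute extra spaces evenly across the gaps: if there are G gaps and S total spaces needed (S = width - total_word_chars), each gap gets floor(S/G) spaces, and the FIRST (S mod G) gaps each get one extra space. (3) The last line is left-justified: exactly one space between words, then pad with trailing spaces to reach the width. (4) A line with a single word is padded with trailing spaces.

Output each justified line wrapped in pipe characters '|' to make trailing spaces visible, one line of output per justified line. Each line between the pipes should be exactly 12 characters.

Line 1: ['network'] (min_width=7, slack=5)
Line 2: ['clean'] (min_width=5, slack=7)
Line 3: ['dolphin'] (min_width=7, slack=5)
Line 4: ['spoon', 'metal'] (min_width=11, slack=1)
Line 5: ['standard'] (min_width=8, slack=4)
Line 6: ['number'] (min_width=6, slack=6)
Line 7: ['adventures'] (min_width=10, slack=2)
Line 8: ['draw', 'low'] (min_width=8, slack=4)
Line 9: ['rainbow', 'fox'] (min_width=11, slack=1)

Answer: |network     |
|clean       |
|dolphin     |
|spoon  metal|
|standard    |
|number      |
|adventures  |
|draw     low|
|rainbow fox |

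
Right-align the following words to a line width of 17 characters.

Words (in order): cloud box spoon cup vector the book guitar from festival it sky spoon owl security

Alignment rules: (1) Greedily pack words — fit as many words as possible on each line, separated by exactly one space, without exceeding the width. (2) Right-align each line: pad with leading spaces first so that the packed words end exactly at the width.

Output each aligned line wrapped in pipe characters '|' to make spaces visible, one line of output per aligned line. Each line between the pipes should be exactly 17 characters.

Line 1: ['cloud', 'box', 'spoon'] (min_width=15, slack=2)
Line 2: ['cup', 'vector', 'the'] (min_width=14, slack=3)
Line 3: ['book', 'guitar', 'from'] (min_width=16, slack=1)
Line 4: ['festival', 'it', 'sky'] (min_width=15, slack=2)
Line 5: ['spoon', 'owl'] (min_width=9, slack=8)
Line 6: ['security'] (min_width=8, slack=9)

Answer: |  cloud box spoon|
|   cup vector the|
| book guitar from|
|  festival it sky|
|        spoon owl|
|         security|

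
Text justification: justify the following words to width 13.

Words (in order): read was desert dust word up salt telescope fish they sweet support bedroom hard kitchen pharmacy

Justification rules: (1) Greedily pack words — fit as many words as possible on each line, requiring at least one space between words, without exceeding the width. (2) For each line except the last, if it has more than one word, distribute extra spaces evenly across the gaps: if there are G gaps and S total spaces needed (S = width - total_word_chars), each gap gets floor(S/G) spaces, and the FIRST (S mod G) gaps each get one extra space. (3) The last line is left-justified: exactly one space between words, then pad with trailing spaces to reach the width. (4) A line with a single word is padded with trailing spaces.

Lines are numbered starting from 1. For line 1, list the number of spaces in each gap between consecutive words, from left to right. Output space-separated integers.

Answer: 6

Derivation:
Line 1: ['read', 'was'] (min_width=8, slack=5)
Line 2: ['desert', 'dust'] (min_width=11, slack=2)
Line 3: ['word', 'up', 'salt'] (min_width=12, slack=1)
Line 4: ['telescope'] (min_width=9, slack=4)
Line 5: ['fish', 'they'] (min_width=9, slack=4)
Line 6: ['sweet', 'support'] (min_width=13, slack=0)
Line 7: ['bedroom', 'hard'] (min_width=12, slack=1)
Line 8: ['kitchen'] (min_width=7, slack=6)
Line 9: ['pharmacy'] (min_width=8, slack=5)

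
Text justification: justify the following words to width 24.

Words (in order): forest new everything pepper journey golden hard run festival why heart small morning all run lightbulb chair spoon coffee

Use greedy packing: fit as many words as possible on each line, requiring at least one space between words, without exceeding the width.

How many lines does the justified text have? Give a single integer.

Line 1: ['forest', 'new', 'everything'] (min_width=21, slack=3)
Line 2: ['pepper', 'journey', 'golden'] (min_width=21, slack=3)
Line 3: ['hard', 'run', 'festival', 'why'] (min_width=21, slack=3)
Line 4: ['heart', 'small', 'morning', 'all'] (min_width=23, slack=1)
Line 5: ['run', 'lightbulb', 'chair'] (min_width=19, slack=5)
Line 6: ['spoon', 'coffee'] (min_width=12, slack=12)
Total lines: 6

Answer: 6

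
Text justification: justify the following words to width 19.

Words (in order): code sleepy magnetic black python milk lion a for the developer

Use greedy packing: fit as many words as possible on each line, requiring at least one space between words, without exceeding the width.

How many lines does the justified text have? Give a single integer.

Answer: 4

Derivation:
Line 1: ['code', 'sleepy'] (min_width=11, slack=8)
Line 2: ['magnetic', 'black'] (min_width=14, slack=5)
Line 3: ['python', 'milk', 'lion', 'a'] (min_width=18, slack=1)
Line 4: ['for', 'the', 'developer'] (min_width=17, slack=2)
Total lines: 4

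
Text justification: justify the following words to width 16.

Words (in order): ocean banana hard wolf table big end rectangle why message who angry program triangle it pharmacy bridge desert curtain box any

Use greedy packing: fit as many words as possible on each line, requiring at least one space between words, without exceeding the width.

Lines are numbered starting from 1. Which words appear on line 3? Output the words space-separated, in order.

Answer: big end

Derivation:
Line 1: ['ocean', 'banana'] (min_width=12, slack=4)
Line 2: ['hard', 'wolf', 'table'] (min_width=15, slack=1)
Line 3: ['big', 'end'] (min_width=7, slack=9)
Line 4: ['rectangle', 'why'] (min_width=13, slack=3)
Line 5: ['message', 'who'] (min_width=11, slack=5)
Line 6: ['angry', 'program'] (min_width=13, slack=3)
Line 7: ['triangle', 'it'] (min_width=11, slack=5)
Line 8: ['pharmacy', 'bridge'] (min_width=15, slack=1)
Line 9: ['desert', 'curtain'] (min_width=14, slack=2)
Line 10: ['box', 'any'] (min_width=7, slack=9)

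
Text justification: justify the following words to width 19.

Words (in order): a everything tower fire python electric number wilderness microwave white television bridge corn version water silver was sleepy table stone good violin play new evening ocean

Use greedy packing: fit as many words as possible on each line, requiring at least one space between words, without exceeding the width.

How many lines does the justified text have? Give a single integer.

Line 1: ['a', 'everything', 'tower'] (min_width=18, slack=1)
Line 2: ['fire', 'python'] (min_width=11, slack=8)
Line 3: ['electric', 'number'] (min_width=15, slack=4)
Line 4: ['wilderness'] (min_width=10, slack=9)
Line 5: ['microwave', 'white'] (min_width=15, slack=4)
Line 6: ['television', 'bridge'] (min_width=17, slack=2)
Line 7: ['corn', 'version', 'water'] (min_width=18, slack=1)
Line 8: ['silver', 'was', 'sleepy'] (min_width=17, slack=2)
Line 9: ['table', 'stone', 'good'] (min_width=16, slack=3)
Line 10: ['violin', 'play', 'new'] (min_width=15, slack=4)
Line 11: ['evening', 'ocean'] (min_width=13, slack=6)
Total lines: 11

Answer: 11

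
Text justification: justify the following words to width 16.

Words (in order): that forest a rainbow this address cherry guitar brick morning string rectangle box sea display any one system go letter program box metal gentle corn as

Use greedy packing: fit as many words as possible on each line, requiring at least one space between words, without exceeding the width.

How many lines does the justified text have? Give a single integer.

Line 1: ['that', 'forest', 'a'] (min_width=13, slack=3)
Line 2: ['rainbow', 'this'] (min_width=12, slack=4)
Line 3: ['address', 'cherry'] (min_width=14, slack=2)
Line 4: ['guitar', 'brick'] (min_width=12, slack=4)
Line 5: ['morning', 'string'] (min_width=14, slack=2)
Line 6: ['rectangle', 'box'] (min_width=13, slack=3)
Line 7: ['sea', 'display', 'any'] (min_width=15, slack=1)
Line 8: ['one', 'system', 'go'] (min_width=13, slack=3)
Line 9: ['letter', 'program'] (min_width=14, slack=2)
Line 10: ['box', 'metal', 'gentle'] (min_width=16, slack=0)
Line 11: ['corn', 'as'] (min_width=7, slack=9)
Total lines: 11

Answer: 11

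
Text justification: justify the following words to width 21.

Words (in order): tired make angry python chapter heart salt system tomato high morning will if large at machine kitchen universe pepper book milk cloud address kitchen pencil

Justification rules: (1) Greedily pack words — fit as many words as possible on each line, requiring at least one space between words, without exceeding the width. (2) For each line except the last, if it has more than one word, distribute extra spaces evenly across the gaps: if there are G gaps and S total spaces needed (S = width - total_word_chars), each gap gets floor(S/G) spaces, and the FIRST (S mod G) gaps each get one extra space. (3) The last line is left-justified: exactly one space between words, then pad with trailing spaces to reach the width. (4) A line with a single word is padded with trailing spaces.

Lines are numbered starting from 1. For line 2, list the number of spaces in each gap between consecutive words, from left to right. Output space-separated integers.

Answer: 2 1

Derivation:
Line 1: ['tired', 'make', 'angry'] (min_width=16, slack=5)
Line 2: ['python', 'chapter', 'heart'] (min_width=20, slack=1)
Line 3: ['salt', 'system', 'tomato'] (min_width=18, slack=3)
Line 4: ['high', 'morning', 'will', 'if'] (min_width=20, slack=1)
Line 5: ['large', 'at', 'machine'] (min_width=16, slack=5)
Line 6: ['kitchen', 'universe'] (min_width=16, slack=5)
Line 7: ['pepper', 'book', 'milk'] (min_width=16, slack=5)
Line 8: ['cloud', 'address', 'kitchen'] (min_width=21, slack=0)
Line 9: ['pencil'] (min_width=6, slack=15)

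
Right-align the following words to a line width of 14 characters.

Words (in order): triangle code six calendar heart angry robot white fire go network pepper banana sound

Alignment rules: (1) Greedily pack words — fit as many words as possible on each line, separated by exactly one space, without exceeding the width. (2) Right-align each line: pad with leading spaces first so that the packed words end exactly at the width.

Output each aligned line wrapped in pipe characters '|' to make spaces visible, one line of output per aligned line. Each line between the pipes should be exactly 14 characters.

Line 1: ['triangle', 'code'] (min_width=13, slack=1)
Line 2: ['six', 'calendar'] (min_width=12, slack=2)
Line 3: ['heart', 'angry'] (min_width=11, slack=3)
Line 4: ['robot', 'white'] (min_width=11, slack=3)
Line 5: ['fire', 'go'] (min_width=7, slack=7)
Line 6: ['network', 'pepper'] (min_width=14, slack=0)
Line 7: ['banana', 'sound'] (min_width=12, slack=2)

Answer: | triangle code|
|  six calendar|
|   heart angry|
|   robot white|
|       fire go|
|network pepper|
|  banana sound|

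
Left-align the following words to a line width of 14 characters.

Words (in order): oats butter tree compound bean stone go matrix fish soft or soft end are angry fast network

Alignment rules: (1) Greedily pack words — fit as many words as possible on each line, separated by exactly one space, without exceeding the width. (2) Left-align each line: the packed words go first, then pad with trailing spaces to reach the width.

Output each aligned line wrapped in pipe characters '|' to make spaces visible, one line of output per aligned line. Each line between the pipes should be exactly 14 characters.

Line 1: ['oats', 'butter'] (min_width=11, slack=3)
Line 2: ['tree', 'compound'] (min_width=13, slack=1)
Line 3: ['bean', 'stone', 'go'] (min_width=13, slack=1)
Line 4: ['matrix', 'fish'] (min_width=11, slack=3)
Line 5: ['soft', 'or', 'soft'] (min_width=12, slack=2)
Line 6: ['end', 'are', 'angry'] (min_width=13, slack=1)
Line 7: ['fast', 'network'] (min_width=12, slack=2)

Answer: |oats butter   |
|tree compound |
|bean stone go |
|matrix fish   |
|soft or soft  |
|end are angry |
|fast network  |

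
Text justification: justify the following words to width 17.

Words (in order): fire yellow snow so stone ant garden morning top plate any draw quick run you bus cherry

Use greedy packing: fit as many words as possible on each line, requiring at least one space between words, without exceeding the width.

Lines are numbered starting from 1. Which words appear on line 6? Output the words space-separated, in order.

Line 1: ['fire', 'yellow', 'snow'] (min_width=16, slack=1)
Line 2: ['so', 'stone', 'ant'] (min_width=12, slack=5)
Line 3: ['garden', 'morning'] (min_width=14, slack=3)
Line 4: ['top', 'plate', 'any'] (min_width=13, slack=4)
Line 5: ['draw', 'quick', 'run'] (min_width=14, slack=3)
Line 6: ['you', 'bus', 'cherry'] (min_width=14, slack=3)

Answer: you bus cherry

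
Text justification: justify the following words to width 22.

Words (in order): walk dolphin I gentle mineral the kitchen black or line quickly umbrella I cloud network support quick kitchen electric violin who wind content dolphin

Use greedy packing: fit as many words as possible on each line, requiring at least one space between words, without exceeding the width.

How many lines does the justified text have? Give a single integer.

Answer: 8

Derivation:
Line 1: ['walk', 'dolphin', 'I', 'gentle'] (min_width=21, slack=1)
Line 2: ['mineral', 'the', 'kitchen'] (min_width=19, slack=3)
Line 3: ['black', 'or', 'line', 'quickly'] (min_width=21, slack=1)
Line 4: ['umbrella', 'I', 'cloud'] (min_width=16, slack=6)
Line 5: ['network', 'support', 'quick'] (min_width=21, slack=1)
Line 6: ['kitchen', 'electric'] (min_width=16, slack=6)
Line 7: ['violin', 'who', 'wind'] (min_width=15, slack=7)
Line 8: ['content', 'dolphin'] (min_width=15, slack=7)
Total lines: 8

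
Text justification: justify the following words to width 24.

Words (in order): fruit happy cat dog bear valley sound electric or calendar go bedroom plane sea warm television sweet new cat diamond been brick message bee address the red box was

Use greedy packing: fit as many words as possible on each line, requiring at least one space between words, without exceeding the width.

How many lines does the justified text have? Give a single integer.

Line 1: ['fruit', 'happy', 'cat', 'dog', 'bear'] (min_width=24, slack=0)
Line 2: ['valley', 'sound', 'electric', 'or'] (min_width=24, slack=0)
Line 3: ['calendar', 'go', 'bedroom'] (min_width=19, slack=5)
Line 4: ['plane', 'sea', 'warm'] (min_width=14, slack=10)
Line 5: ['television', 'sweet', 'new', 'cat'] (min_width=24, slack=0)
Line 6: ['diamond', 'been', 'brick'] (min_width=18, slack=6)
Line 7: ['message', 'bee', 'address', 'the'] (min_width=23, slack=1)
Line 8: ['red', 'box', 'was'] (min_width=11, slack=13)
Total lines: 8

Answer: 8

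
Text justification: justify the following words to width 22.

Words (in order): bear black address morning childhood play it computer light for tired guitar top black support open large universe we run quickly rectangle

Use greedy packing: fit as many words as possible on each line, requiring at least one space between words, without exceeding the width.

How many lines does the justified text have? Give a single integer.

Line 1: ['bear', 'black', 'address'] (min_width=18, slack=4)
Line 2: ['morning', 'childhood', 'play'] (min_width=22, slack=0)
Line 3: ['it', 'computer', 'light', 'for'] (min_width=21, slack=1)
Line 4: ['tired', 'guitar', 'top', 'black'] (min_width=22, slack=0)
Line 5: ['support', 'open', 'large'] (min_width=18, slack=4)
Line 6: ['universe', 'we', 'run'] (min_width=15, slack=7)
Line 7: ['quickly', 'rectangle'] (min_width=17, slack=5)
Total lines: 7

Answer: 7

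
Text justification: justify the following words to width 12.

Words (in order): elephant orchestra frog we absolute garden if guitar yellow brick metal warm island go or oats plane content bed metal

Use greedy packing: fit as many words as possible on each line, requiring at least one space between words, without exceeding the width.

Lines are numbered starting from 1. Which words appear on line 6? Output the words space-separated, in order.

Line 1: ['elephant'] (min_width=8, slack=4)
Line 2: ['orchestra'] (min_width=9, slack=3)
Line 3: ['frog', 'we'] (min_width=7, slack=5)
Line 4: ['absolute'] (min_width=8, slack=4)
Line 5: ['garden', 'if'] (min_width=9, slack=3)
Line 6: ['guitar'] (min_width=6, slack=6)
Line 7: ['yellow', 'brick'] (min_width=12, slack=0)
Line 8: ['metal', 'warm'] (min_width=10, slack=2)
Line 9: ['island', 'go', 'or'] (min_width=12, slack=0)
Line 10: ['oats', 'plane'] (min_width=10, slack=2)
Line 11: ['content', 'bed'] (min_width=11, slack=1)
Line 12: ['metal'] (min_width=5, slack=7)

Answer: guitar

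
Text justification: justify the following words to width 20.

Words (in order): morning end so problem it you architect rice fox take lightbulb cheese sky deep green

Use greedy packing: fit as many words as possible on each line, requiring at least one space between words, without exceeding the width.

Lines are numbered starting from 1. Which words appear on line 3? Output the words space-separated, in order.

Answer: architect rice fox

Derivation:
Line 1: ['morning', 'end', 'so'] (min_width=14, slack=6)
Line 2: ['problem', 'it', 'you'] (min_width=14, slack=6)
Line 3: ['architect', 'rice', 'fox'] (min_width=18, slack=2)
Line 4: ['take', 'lightbulb'] (min_width=14, slack=6)
Line 5: ['cheese', 'sky', 'deep'] (min_width=15, slack=5)
Line 6: ['green'] (min_width=5, slack=15)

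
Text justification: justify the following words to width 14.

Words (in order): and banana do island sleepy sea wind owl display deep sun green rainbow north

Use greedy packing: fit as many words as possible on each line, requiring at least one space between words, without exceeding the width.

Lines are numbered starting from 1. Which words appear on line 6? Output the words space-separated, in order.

Line 1: ['and', 'banana', 'do'] (min_width=13, slack=1)
Line 2: ['island', 'sleepy'] (min_width=13, slack=1)
Line 3: ['sea', 'wind', 'owl'] (min_width=12, slack=2)
Line 4: ['display', 'deep'] (min_width=12, slack=2)
Line 5: ['sun', 'green'] (min_width=9, slack=5)
Line 6: ['rainbow', 'north'] (min_width=13, slack=1)

Answer: rainbow north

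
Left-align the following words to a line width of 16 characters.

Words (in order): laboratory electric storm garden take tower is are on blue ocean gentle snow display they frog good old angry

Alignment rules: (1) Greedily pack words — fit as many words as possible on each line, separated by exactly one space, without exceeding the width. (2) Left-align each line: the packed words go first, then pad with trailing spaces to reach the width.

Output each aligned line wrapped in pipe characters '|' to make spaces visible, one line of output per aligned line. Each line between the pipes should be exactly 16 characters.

Answer: |laboratory      |
|electric storm  |
|garden take     |
|tower is are on |
|blue ocean      |
|gentle snow     |
|display they    |
|frog good old   |
|angry           |

Derivation:
Line 1: ['laboratory'] (min_width=10, slack=6)
Line 2: ['electric', 'storm'] (min_width=14, slack=2)
Line 3: ['garden', 'take'] (min_width=11, slack=5)
Line 4: ['tower', 'is', 'are', 'on'] (min_width=15, slack=1)
Line 5: ['blue', 'ocean'] (min_width=10, slack=6)
Line 6: ['gentle', 'snow'] (min_width=11, slack=5)
Line 7: ['display', 'they'] (min_width=12, slack=4)
Line 8: ['frog', 'good', 'old'] (min_width=13, slack=3)
Line 9: ['angry'] (min_width=5, slack=11)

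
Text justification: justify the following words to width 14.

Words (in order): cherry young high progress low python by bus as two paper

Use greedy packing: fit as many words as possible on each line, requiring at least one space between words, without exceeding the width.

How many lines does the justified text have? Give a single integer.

Answer: 5

Derivation:
Line 1: ['cherry', 'young'] (min_width=12, slack=2)
Line 2: ['high', 'progress'] (min_width=13, slack=1)
Line 3: ['low', 'python', 'by'] (min_width=13, slack=1)
Line 4: ['bus', 'as', 'two'] (min_width=10, slack=4)
Line 5: ['paper'] (min_width=5, slack=9)
Total lines: 5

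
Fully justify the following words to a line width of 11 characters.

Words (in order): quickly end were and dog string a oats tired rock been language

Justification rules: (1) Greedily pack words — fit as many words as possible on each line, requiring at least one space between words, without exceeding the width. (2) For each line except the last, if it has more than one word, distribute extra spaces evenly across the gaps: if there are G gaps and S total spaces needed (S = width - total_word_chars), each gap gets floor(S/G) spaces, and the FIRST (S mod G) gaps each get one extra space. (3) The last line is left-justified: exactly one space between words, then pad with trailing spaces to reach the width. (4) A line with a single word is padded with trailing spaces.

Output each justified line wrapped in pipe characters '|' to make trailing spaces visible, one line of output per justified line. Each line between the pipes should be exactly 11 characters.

Line 1: ['quickly', 'end'] (min_width=11, slack=0)
Line 2: ['were', 'and'] (min_width=8, slack=3)
Line 3: ['dog', 'string'] (min_width=10, slack=1)
Line 4: ['a', 'oats'] (min_width=6, slack=5)
Line 5: ['tired', 'rock'] (min_width=10, slack=1)
Line 6: ['been'] (min_width=4, slack=7)
Line 7: ['language'] (min_width=8, slack=3)

Answer: |quickly end|
|were    and|
|dog  string|
|a      oats|
|tired  rock|
|been       |
|language   |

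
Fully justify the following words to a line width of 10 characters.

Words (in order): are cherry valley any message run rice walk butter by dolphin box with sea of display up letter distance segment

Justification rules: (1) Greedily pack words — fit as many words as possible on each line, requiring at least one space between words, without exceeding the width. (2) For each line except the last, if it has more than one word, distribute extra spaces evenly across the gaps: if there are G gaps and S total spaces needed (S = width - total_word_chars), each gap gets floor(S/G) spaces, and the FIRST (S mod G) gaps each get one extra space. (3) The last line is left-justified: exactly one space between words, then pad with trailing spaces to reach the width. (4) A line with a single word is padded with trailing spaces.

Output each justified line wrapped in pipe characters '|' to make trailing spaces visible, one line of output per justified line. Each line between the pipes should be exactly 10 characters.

Answer: |are cherry|
|valley any|
|message   |
|run   rice|
|walk      |
|butter  by|
|dolphin   |
|box   with|
|sea     of|
|display up|
|letter    |
|distance  |
|segment   |

Derivation:
Line 1: ['are', 'cherry'] (min_width=10, slack=0)
Line 2: ['valley', 'any'] (min_width=10, slack=0)
Line 3: ['message'] (min_width=7, slack=3)
Line 4: ['run', 'rice'] (min_width=8, slack=2)
Line 5: ['walk'] (min_width=4, slack=6)
Line 6: ['butter', 'by'] (min_width=9, slack=1)
Line 7: ['dolphin'] (min_width=7, slack=3)
Line 8: ['box', 'with'] (min_width=8, slack=2)
Line 9: ['sea', 'of'] (min_width=6, slack=4)
Line 10: ['display', 'up'] (min_width=10, slack=0)
Line 11: ['letter'] (min_width=6, slack=4)
Line 12: ['distance'] (min_width=8, slack=2)
Line 13: ['segment'] (min_width=7, slack=3)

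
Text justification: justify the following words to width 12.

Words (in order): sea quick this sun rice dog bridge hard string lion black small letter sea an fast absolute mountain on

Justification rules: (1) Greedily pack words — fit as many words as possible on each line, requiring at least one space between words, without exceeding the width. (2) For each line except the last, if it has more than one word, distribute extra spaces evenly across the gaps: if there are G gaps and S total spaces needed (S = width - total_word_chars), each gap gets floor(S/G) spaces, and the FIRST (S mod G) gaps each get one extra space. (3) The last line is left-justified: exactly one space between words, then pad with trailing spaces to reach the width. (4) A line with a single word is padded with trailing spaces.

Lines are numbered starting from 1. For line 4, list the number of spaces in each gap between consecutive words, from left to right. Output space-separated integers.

Line 1: ['sea', 'quick'] (min_width=9, slack=3)
Line 2: ['this', 'sun'] (min_width=8, slack=4)
Line 3: ['rice', 'dog'] (min_width=8, slack=4)
Line 4: ['bridge', 'hard'] (min_width=11, slack=1)
Line 5: ['string', 'lion'] (min_width=11, slack=1)
Line 6: ['black', 'small'] (min_width=11, slack=1)
Line 7: ['letter', 'sea'] (min_width=10, slack=2)
Line 8: ['an', 'fast'] (min_width=7, slack=5)
Line 9: ['absolute'] (min_width=8, slack=4)
Line 10: ['mountain', 'on'] (min_width=11, slack=1)

Answer: 2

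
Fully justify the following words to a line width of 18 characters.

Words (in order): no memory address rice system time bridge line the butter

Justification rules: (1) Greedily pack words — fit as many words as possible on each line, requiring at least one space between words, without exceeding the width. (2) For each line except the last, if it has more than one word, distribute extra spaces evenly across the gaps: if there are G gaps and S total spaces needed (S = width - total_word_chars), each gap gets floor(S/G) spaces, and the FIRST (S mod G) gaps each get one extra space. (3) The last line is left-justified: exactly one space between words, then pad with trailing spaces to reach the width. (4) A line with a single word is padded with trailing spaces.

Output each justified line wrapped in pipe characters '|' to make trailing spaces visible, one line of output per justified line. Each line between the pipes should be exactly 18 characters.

Answer: |no  memory address|
|rice  system  time|
|bridge   line  the|
|butter            |

Derivation:
Line 1: ['no', 'memory', 'address'] (min_width=17, slack=1)
Line 2: ['rice', 'system', 'time'] (min_width=16, slack=2)
Line 3: ['bridge', 'line', 'the'] (min_width=15, slack=3)
Line 4: ['butter'] (min_width=6, slack=12)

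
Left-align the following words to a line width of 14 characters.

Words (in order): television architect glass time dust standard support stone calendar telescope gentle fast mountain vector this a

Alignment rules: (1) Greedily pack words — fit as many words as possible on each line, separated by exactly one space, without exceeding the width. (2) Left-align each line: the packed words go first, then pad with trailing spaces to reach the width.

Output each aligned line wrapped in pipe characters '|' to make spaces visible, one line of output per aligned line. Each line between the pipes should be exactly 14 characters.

Answer: |television    |
|architect     |
|glass time    |
|dust standard |
|support stone |
|calendar      |
|telescope     |
|gentle fast   |
|mountain      |
|vector this a |

Derivation:
Line 1: ['television'] (min_width=10, slack=4)
Line 2: ['architect'] (min_width=9, slack=5)
Line 3: ['glass', 'time'] (min_width=10, slack=4)
Line 4: ['dust', 'standard'] (min_width=13, slack=1)
Line 5: ['support', 'stone'] (min_width=13, slack=1)
Line 6: ['calendar'] (min_width=8, slack=6)
Line 7: ['telescope'] (min_width=9, slack=5)
Line 8: ['gentle', 'fast'] (min_width=11, slack=3)
Line 9: ['mountain'] (min_width=8, slack=6)
Line 10: ['vector', 'this', 'a'] (min_width=13, slack=1)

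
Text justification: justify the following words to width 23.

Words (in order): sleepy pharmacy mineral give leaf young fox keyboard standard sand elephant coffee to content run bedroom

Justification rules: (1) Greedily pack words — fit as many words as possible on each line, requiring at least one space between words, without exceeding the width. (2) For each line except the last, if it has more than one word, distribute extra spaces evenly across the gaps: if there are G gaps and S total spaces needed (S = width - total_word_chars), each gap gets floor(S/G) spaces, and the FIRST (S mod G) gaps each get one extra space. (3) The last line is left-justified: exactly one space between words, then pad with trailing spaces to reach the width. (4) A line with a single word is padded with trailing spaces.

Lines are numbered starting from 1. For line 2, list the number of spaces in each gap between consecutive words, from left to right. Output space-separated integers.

Answer: 3 2 2

Derivation:
Line 1: ['sleepy', 'pharmacy', 'mineral'] (min_width=23, slack=0)
Line 2: ['give', 'leaf', 'young', 'fox'] (min_width=19, slack=4)
Line 3: ['keyboard', 'standard', 'sand'] (min_width=22, slack=1)
Line 4: ['elephant', 'coffee', 'to'] (min_width=18, slack=5)
Line 5: ['content', 'run', 'bedroom'] (min_width=19, slack=4)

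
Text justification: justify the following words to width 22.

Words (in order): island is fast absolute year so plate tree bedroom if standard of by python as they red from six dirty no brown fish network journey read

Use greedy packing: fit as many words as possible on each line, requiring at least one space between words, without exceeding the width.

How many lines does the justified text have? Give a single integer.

Answer: 7

Derivation:
Line 1: ['island', 'is', 'fast'] (min_width=14, slack=8)
Line 2: ['absolute', 'year', 'so', 'plate'] (min_width=22, slack=0)
Line 3: ['tree', 'bedroom', 'if'] (min_width=15, slack=7)
Line 4: ['standard', 'of', 'by', 'python'] (min_width=21, slack=1)
Line 5: ['as', 'they', 'red', 'from', 'six'] (min_width=20, slack=2)
Line 6: ['dirty', 'no', 'brown', 'fish'] (min_width=19, slack=3)
Line 7: ['network', 'journey', 'read'] (min_width=20, slack=2)
Total lines: 7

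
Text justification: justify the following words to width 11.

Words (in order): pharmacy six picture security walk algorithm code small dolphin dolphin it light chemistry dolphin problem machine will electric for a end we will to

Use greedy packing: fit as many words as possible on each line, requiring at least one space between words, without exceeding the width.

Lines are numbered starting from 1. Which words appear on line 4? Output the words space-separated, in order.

Answer: walk

Derivation:
Line 1: ['pharmacy'] (min_width=8, slack=3)
Line 2: ['six', 'picture'] (min_width=11, slack=0)
Line 3: ['security'] (min_width=8, slack=3)
Line 4: ['walk'] (min_width=4, slack=7)
Line 5: ['algorithm'] (min_width=9, slack=2)
Line 6: ['code', 'small'] (min_width=10, slack=1)
Line 7: ['dolphin'] (min_width=7, slack=4)
Line 8: ['dolphin', 'it'] (min_width=10, slack=1)
Line 9: ['light'] (min_width=5, slack=6)
Line 10: ['chemistry'] (min_width=9, slack=2)
Line 11: ['dolphin'] (min_width=7, slack=4)
Line 12: ['problem'] (min_width=7, slack=4)
Line 13: ['machine'] (min_width=7, slack=4)
Line 14: ['will'] (min_width=4, slack=7)
Line 15: ['electric'] (min_width=8, slack=3)
Line 16: ['for', 'a', 'end'] (min_width=9, slack=2)
Line 17: ['we', 'will', 'to'] (min_width=10, slack=1)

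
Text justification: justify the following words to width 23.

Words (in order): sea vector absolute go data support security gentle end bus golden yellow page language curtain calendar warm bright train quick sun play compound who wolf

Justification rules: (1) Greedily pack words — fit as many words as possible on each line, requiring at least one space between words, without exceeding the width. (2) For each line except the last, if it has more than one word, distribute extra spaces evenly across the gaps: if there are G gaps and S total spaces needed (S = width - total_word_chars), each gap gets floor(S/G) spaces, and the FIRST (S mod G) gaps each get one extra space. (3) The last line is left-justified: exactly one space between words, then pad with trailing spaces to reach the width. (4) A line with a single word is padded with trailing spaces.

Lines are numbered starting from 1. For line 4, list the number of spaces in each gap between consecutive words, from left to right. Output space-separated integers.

Line 1: ['sea', 'vector', 'absolute', 'go'] (min_width=22, slack=1)
Line 2: ['data', 'support', 'security'] (min_width=21, slack=2)
Line 3: ['gentle', 'end', 'bus', 'golden'] (min_width=21, slack=2)
Line 4: ['yellow', 'page', 'language'] (min_width=20, slack=3)
Line 5: ['curtain', 'calendar', 'warm'] (min_width=21, slack=2)
Line 6: ['bright', 'train', 'quick', 'sun'] (min_width=22, slack=1)
Line 7: ['play', 'compound', 'who', 'wolf'] (min_width=22, slack=1)

Answer: 3 2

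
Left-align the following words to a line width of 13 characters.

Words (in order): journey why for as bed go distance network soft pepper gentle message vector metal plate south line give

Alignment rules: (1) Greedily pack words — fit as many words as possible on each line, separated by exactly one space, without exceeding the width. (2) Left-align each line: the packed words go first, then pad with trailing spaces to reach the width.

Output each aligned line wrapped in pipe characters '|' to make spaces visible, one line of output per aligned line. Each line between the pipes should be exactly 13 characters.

Line 1: ['journey', 'why'] (min_width=11, slack=2)
Line 2: ['for', 'as', 'bed', 'go'] (min_width=13, slack=0)
Line 3: ['distance'] (min_width=8, slack=5)
Line 4: ['network', 'soft'] (min_width=12, slack=1)
Line 5: ['pepper', 'gentle'] (min_width=13, slack=0)
Line 6: ['message'] (min_width=7, slack=6)
Line 7: ['vector', 'metal'] (min_width=12, slack=1)
Line 8: ['plate', 'south'] (min_width=11, slack=2)
Line 9: ['line', 'give'] (min_width=9, slack=4)

Answer: |journey why  |
|for as bed go|
|distance     |
|network soft |
|pepper gentle|
|message      |
|vector metal |
|plate south  |
|line give    |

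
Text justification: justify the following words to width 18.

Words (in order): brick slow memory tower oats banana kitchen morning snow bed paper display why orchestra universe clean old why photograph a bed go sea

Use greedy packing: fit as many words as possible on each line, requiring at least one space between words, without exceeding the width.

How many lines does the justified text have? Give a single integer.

Answer: 9

Derivation:
Line 1: ['brick', 'slow', 'memory'] (min_width=17, slack=1)
Line 2: ['tower', 'oats', 'banana'] (min_width=17, slack=1)
Line 3: ['kitchen', 'morning'] (min_width=15, slack=3)
Line 4: ['snow', 'bed', 'paper'] (min_width=14, slack=4)
Line 5: ['display', 'why'] (min_width=11, slack=7)
Line 6: ['orchestra', 'universe'] (min_width=18, slack=0)
Line 7: ['clean', 'old', 'why'] (min_width=13, slack=5)
Line 8: ['photograph', 'a', 'bed'] (min_width=16, slack=2)
Line 9: ['go', 'sea'] (min_width=6, slack=12)
Total lines: 9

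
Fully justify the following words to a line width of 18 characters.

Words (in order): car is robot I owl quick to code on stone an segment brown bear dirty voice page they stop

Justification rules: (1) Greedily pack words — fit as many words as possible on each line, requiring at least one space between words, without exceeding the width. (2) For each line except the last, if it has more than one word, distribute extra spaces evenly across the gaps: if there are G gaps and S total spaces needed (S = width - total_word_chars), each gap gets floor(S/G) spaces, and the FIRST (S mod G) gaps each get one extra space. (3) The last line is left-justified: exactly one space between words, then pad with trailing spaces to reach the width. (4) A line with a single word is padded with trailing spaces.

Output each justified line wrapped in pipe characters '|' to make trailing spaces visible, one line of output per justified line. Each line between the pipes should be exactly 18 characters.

Line 1: ['car', 'is', 'robot', 'I', 'owl'] (min_width=18, slack=0)
Line 2: ['quick', 'to', 'code', 'on'] (min_width=16, slack=2)
Line 3: ['stone', 'an', 'segment'] (min_width=16, slack=2)
Line 4: ['brown', 'bear', 'dirty'] (min_width=16, slack=2)
Line 5: ['voice', 'page', 'they'] (min_width=15, slack=3)
Line 6: ['stop'] (min_width=4, slack=14)

Answer: |car is robot I owl|
|quick  to  code on|
|stone  an  segment|
|brown  bear  dirty|
|voice   page  they|
|stop              |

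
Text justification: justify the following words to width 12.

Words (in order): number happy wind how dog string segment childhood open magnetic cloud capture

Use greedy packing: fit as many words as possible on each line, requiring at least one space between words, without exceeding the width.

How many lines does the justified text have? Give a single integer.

Answer: 9

Derivation:
Line 1: ['number', 'happy'] (min_width=12, slack=0)
Line 2: ['wind', 'how', 'dog'] (min_width=12, slack=0)
Line 3: ['string'] (min_width=6, slack=6)
Line 4: ['segment'] (min_width=7, slack=5)
Line 5: ['childhood'] (min_width=9, slack=3)
Line 6: ['open'] (min_width=4, slack=8)
Line 7: ['magnetic'] (min_width=8, slack=4)
Line 8: ['cloud'] (min_width=5, slack=7)
Line 9: ['capture'] (min_width=7, slack=5)
Total lines: 9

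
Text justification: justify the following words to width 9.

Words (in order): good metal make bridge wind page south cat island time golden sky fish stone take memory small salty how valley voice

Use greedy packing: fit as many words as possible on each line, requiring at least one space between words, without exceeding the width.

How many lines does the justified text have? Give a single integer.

Line 1: ['good'] (min_width=4, slack=5)
Line 2: ['metal'] (min_width=5, slack=4)
Line 3: ['make'] (min_width=4, slack=5)
Line 4: ['bridge'] (min_width=6, slack=3)
Line 5: ['wind', 'page'] (min_width=9, slack=0)
Line 6: ['south', 'cat'] (min_width=9, slack=0)
Line 7: ['island'] (min_width=6, slack=3)
Line 8: ['time'] (min_width=4, slack=5)
Line 9: ['golden'] (min_width=6, slack=3)
Line 10: ['sky', 'fish'] (min_width=8, slack=1)
Line 11: ['stone'] (min_width=5, slack=4)
Line 12: ['take'] (min_width=4, slack=5)
Line 13: ['memory'] (min_width=6, slack=3)
Line 14: ['small'] (min_width=5, slack=4)
Line 15: ['salty', 'how'] (min_width=9, slack=0)
Line 16: ['valley'] (min_width=6, slack=3)
Line 17: ['voice'] (min_width=5, slack=4)
Total lines: 17

Answer: 17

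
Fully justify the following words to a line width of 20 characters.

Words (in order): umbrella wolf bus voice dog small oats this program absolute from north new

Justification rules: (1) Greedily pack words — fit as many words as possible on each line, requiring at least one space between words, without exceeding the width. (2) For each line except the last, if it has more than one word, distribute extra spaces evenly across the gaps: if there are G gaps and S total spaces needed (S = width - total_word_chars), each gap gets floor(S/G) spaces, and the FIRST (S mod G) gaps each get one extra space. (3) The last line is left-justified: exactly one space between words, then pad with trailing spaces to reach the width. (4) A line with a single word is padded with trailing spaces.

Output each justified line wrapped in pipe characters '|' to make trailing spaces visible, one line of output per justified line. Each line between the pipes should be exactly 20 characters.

Line 1: ['umbrella', 'wolf', 'bus'] (min_width=17, slack=3)
Line 2: ['voice', 'dog', 'small', 'oats'] (min_width=20, slack=0)
Line 3: ['this', 'program'] (min_width=12, slack=8)
Line 4: ['absolute', 'from', 'north'] (min_width=19, slack=1)
Line 5: ['new'] (min_width=3, slack=17)

Answer: |umbrella   wolf  bus|
|voice dog small oats|
|this         program|
|absolute  from north|
|new                 |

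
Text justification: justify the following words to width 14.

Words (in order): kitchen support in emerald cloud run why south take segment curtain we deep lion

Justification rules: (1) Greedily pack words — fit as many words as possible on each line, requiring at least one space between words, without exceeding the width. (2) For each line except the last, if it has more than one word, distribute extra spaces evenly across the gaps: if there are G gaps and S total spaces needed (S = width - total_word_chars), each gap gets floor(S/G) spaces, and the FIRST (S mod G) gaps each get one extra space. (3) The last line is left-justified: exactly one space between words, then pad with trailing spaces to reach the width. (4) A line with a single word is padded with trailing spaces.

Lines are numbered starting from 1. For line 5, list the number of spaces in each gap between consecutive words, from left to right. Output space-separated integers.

Answer: 3

Derivation:
Line 1: ['kitchen'] (min_width=7, slack=7)
Line 2: ['support', 'in'] (min_width=10, slack=4)
Line 3: ['emerald', 'cloud'] (min_width=13, slack=1)
Line 4: ['run', 'why', 'south'] (min_width=13, slack=1)
Line 5: ['take', 'segment'] (min_width=12, slack=2)
Line 6: ['curtain', 'we'] (min_width=10, slack=4)
Line 7: ['deep', 'lion'] (min_width=9, slack=5)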